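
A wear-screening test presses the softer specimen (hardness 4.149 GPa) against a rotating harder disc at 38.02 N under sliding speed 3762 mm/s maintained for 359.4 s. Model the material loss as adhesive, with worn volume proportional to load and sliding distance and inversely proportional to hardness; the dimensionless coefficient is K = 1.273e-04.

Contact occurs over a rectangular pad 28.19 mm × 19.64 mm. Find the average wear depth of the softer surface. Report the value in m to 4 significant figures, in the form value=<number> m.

value=2.849e-06 m

Each operation runs at full float precision. Quoted intermediates are rounded — rounded just once to four significant digits.
Convert: Sliding speed v = 3762 mm/s = 3.762 m/s. Distance covered L = v·t = 3.762 m/s × 359.4 s = 1352 m.
Convert: Hardness H = 4.149 GPa = 4.149e+09 Pa.
Convert: Pad sides 28.19 mm × 19.64 mm = 0.02819 m × 0.01964 m. Contact area A = 0.02819 m × 0.01964 m = 5.537e-04 m².
In SI base units, W = 38.02 N, H = 4.149e+09 Pa, K = 1.273e-04.
By Archard's law, V = K·W·L/H = 1.273e-04 · 38.02 · 1352 / 4.149e+09 = 1.577e-09 m³.
Average depth h = V/A = 1.577e-09 / 5.537e-04 = 2.849e-06 m.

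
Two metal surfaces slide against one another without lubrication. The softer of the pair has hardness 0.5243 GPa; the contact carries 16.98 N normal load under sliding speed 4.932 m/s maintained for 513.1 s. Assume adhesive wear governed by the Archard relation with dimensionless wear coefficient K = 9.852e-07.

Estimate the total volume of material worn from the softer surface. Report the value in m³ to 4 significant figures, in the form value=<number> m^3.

The intermediates appear rounded. All arithmetic keeps exact precision — rounded once at the end to four significant figures.
Convert: Distance L = v·t = 4.932 m/s × 513.1 s = 2531 m.
Convert: Hardness H = 0.5243 GPa = 5.243e+08 Pa.
SI base units throughout: W = 16.98 N, H = 5.243e+08 Pa, K = 9.852e-07.
Archard relation: V = K·W·L/H = 9.852e-07 · 16.98 · 2531 / 5.243e+08 = 8.074e-11 m³.

value=8.074e-11 m^3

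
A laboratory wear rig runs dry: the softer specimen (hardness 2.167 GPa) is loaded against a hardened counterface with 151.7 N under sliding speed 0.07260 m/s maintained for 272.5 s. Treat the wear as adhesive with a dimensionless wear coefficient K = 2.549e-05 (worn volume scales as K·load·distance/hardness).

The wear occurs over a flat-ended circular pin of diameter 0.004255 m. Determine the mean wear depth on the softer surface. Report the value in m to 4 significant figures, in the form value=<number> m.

value=2.483e-06 m

The computation runs at full float precision. Shown intermediates are rounded. Rounded once at the end, at 4 significant figures.
Total distance L = v·t = 0.07260 m/s × 272.5 s = 19.78 m.
Hardness H = 2.167 GPa = 2.167e+09 Pa.
Contact area A = π·d²/4 = π·(0.004255 m)²/4 = 1.422e-05 m².
Restated in SI base units: W = 151.7 N, H = 2.167e+09 Pa, K = 2.549e-05.
Worn volume V = K·W·L/H = 2.549e-05 · 151.7 · 19.78 / 2.167e+09 = 3.530e-11 m³.
Depth of wear h = V/A = 3.530e-11 / 1.422e-05 = 2.483e-06 m.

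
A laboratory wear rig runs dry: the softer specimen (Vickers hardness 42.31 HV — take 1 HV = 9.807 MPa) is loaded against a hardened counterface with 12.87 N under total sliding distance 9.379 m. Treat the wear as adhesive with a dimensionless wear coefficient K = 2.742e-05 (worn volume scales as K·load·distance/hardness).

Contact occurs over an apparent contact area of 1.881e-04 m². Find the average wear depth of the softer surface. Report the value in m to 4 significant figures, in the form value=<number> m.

The algebra holds full float precision, and intermediates appear rounded, and a single final rounding to four significant figures.
Convert: Hardness H = 42.31 HV × 9.807 MPa/HV = 414.9 MPa = 4.149e+08 Pa.
As SI base values: W = 12.87 N, H = 4.149e+08 Pa, K = 2.742e-05.
Volume removed: V = K·W·L/H = 2.742e-05 · 12.87 · 9.379 / 4.149e+08 = 7.977e-12 m³.
Depth h = V/A = 7.977e-12 / 1.881e-04 = 4.241e-08 m.

value=4.241e-08 m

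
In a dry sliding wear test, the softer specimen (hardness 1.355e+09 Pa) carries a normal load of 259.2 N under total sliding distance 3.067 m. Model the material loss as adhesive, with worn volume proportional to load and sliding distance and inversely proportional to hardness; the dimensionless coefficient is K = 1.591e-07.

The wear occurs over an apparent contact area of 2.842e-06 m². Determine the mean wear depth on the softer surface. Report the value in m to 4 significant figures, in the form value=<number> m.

Quoted intermediates are rounded — every step runs at full precision; a lone final rounding to four significant digits.
In SI base units, W = 259.2 N, H = 1.355e+09 Pa, K = 1.591e-07.
Volume removed: V = K·W·L/H = 1.591e-07 · 259.2 · 3.067 / 1.355e+09 = 9.334e-14 m³.
Mean wear depth h = V/A = 9.334e-14 / 2.842e-06 = 3.284e-08 m.

value=3.284e-08 m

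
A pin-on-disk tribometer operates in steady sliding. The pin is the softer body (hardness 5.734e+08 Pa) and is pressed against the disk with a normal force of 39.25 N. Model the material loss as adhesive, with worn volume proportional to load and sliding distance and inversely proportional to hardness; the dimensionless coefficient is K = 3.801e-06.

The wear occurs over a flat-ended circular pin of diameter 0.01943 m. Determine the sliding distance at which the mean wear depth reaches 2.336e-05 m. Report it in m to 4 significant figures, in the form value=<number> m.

All arithmetic maintains exact precision. Quoted intermediates are rounded; a lone final rounding: 4 significant digits.
Contact area A = π·d²/4 = π·(0.01943 m)²/4 = 2.965e-04 m².
As SI base values: W = 39.25 N, H = 5.734e+08 Pa, K = 3.801e-06.
At the depth limit, V_lim = h_lim·A = 2.336e-05 · 2.965e-04 = 6.926e-09 m³.
Life L = V_lim·H/(K·W) = 6.926e-09 · 5.734e+08 / (3.801e-06 · 39.25) = 2.662e+04 m.

value=2.662e+04 m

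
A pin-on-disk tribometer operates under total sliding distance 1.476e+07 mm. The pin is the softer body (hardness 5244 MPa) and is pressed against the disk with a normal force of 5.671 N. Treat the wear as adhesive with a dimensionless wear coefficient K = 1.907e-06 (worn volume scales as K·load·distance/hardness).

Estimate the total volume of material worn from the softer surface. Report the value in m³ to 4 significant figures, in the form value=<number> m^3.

The algebra maintains exact precision. Intermediate values are displayed rounded; a single final rounding: four significant figures.
Total distance L = 1.476e+07 mm = 1.476e+04 m.
Hardness H = 5244 MPa = 5.244e+09 Pa.
Collected in SI base units: W = 5.671 N, H = 5.244e+09 Pa, K = 1.907e-06.
The Archard volume V = K·W·L/H = 1.907e-06 · 5.671 · 1.476e+04 / 5.244e+09 = 3.044e-11 m³.

value=3.044e-11 m^3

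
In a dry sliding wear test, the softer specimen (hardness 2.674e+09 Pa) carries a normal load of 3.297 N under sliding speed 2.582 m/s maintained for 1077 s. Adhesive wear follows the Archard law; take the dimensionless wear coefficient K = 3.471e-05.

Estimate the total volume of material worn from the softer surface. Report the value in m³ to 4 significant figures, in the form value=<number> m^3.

value=1.190e-10 m^3

Each operation maintains full precision, and quoted intermediates are rounded. Rounded just once to 4 significant figures.
Convert: The distance L = v·t = 2.582 m/s × 1077 s = 2781 m.
Collected in SI base units: W = 3.297 N, H = 2.674e+09 Pa, K = 3.471e-05.
Archard volume V = K·W·L/H = 3.471e-05 · 3.297 · 2781 / 2.674e+09 = 1.190e-10 m³.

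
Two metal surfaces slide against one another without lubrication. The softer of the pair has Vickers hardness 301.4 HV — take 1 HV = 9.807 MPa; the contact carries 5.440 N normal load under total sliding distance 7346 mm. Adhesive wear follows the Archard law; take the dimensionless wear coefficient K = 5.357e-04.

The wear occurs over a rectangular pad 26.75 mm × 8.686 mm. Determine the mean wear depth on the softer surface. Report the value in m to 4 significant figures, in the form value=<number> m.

The computation keeps full precision; the intermediates are shown rounded — one last rounding: 4 significant figures.
Convert: The distance L = 7346 mm = 7.346 m.
Convert: Hardness H = 301.4 HV × 9.807 MPa/HV = 2956 MPa = 2.956e+09 Pa.
Convert: Pad sides 26.75 mm × 8.686 mm = 0.02675 m × 0.008686 m. Contact area A = 0.02675 m × 0.008686 m = 2.324e-04 m².
Collected in SI base units: W = 5.440 N, H = 2.956e+09 Pa, K = 5.357e-04.
The Archard volume V = K·W·L/H = 5.357e-04 · 5.440 · 7.346 / 2.956e+09 = 7.243e-12 m³.
Depth of wear h = V/A = 7.243e-12 / 2.324e-04 = 3.117e-08 m.

value=3.117e-08 m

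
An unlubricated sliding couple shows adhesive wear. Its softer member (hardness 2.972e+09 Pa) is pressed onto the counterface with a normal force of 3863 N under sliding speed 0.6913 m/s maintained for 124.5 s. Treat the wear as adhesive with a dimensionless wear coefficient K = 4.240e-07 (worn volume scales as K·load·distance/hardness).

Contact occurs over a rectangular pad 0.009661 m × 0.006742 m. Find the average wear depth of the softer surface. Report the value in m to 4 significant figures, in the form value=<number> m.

value=7.282e-07 m

Each operation runs at exact precision; shown intermediates are rounded — rounded once at the end: 4 significant digits.
The distance L = v·t = 0.6913 m/s × 124.5 s = 86.07 m.
Contact area A = 0.009661 m × 0.006742 m = 6.513e-05 m².
In SI base units: W = 3863 N, H = 2.972e+09 Pa, K = 4.240e-07.
Wear volume V = K·W·L/H = 4.240e-07 · 3863 · 86.07 / 2.972e+09 = 4.743e-11 m³.
Average depth h = V/A = 4.743e-11 / 6.513e-05 = 7.282e-07 m.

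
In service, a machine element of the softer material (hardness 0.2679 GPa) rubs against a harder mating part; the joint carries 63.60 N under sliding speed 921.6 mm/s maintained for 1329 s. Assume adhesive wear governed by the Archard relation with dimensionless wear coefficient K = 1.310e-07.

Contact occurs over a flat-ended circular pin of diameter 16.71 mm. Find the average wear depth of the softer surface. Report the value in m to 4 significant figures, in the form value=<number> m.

value=1.737e-07 m

The intermediates are shown rounded; all working math maintains full precision — one final rounding to 4 significant digits.
Convert: Sliding speed v = 921.6 mm/s = 0.9216 m/s. Total distance L = v·t = 0.9216 m/s × 1329 s = 1225 m.
Convert: Hardness H = 0.2679 GPa = 2.679e+08 Pa.
Convert: Pin diameter d = 16.71 mm = 0.01671 m. Contact area A = π·d²/4 = π·(0.01671 m)²/4 = 2.193e-04 m².
In SI base units, W = 63.60 N, H = 2.679e+08 Pa, K = 1.310e-07.
Worn volume V = K·W·L/H = 1.310e-07 · 63.60 · 1225 / 2.679e+08 = 3.809e-11 m³.
Depth of wear h = V/A = 3.809e-11 / 2.193e-04 = 1.737e-07 m.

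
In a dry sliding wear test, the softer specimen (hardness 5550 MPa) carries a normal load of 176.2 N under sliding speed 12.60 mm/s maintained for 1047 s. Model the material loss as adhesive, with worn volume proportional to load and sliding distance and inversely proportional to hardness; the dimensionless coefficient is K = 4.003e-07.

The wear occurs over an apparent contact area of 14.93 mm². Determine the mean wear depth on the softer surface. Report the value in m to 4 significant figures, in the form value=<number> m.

Intermediates appear rounded — the algebra carries full float precision; a lone final rounding, at 4 significant figures.
Sliding speed v = 12.60 mm/s = 0.01260 m/s. The distance L = v·t = 0.01260 m/s × 1047 s = 13.19 m.
Hardness H = 5550 MPa = 5.550e+09 Pa.
Contact area A = 14.93 mm² = 1.493e-05 m².
In SI base units, W = 176.2 N, H = 5.550e+09 Pa, K = 4.003e-07.
By Archard's law, V = K·W·L/H = 4.003e-07 · 176.2 · 13.19 / 5.550e+09 = 1.677e-13 m³.
Depth of wear h = V/A = 1.677e-13 / 1.493e-05 = 1.123e-08 m.

value=1.123e-08 m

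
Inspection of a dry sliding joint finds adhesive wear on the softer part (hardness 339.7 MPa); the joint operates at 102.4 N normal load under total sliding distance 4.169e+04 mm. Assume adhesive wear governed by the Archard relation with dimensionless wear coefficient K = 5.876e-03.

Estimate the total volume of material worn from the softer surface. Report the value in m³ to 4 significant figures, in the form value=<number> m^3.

Intermediates are printed rounded — every step keeps exact precision. Rounded just once, at 4 significant digits.
Sliding distance L = 4.169e+04 mm = 41.69 m.
Hardness H = 339.7 MPa = 3.397e+08 Pa.
As SI base values: W = 102.4 N, H = 3.397e+08 Pa, K = 5.876e-03.
By Archard's law, V = K·W·L/H = 5.876e-03 · 102.4 · 41.69 / 3.397e+08 = 7.384e-08 m³.

value=7.384e-08 m^3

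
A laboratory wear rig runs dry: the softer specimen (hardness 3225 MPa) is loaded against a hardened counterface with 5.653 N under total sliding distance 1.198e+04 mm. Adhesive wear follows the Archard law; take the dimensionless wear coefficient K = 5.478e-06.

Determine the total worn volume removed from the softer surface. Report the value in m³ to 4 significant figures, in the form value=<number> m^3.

Every step maintains full float precision; shown intermediates are rounded. Rounded just once: four significant digits.
Convert: The distance L = 1.198e+04 mm = 11.98 m.
Convert: Hardness H = 3225 MPa = 3.225e+09 Pa.
Expressed in SI base units: W = 5.653 N, H = 3.225e+09 Pa, K = 5.478e-06.
Archard relation: V = K·W·L/H = 5.478e-06 · 5.653 · 11.98 / 3.225e+09 = 1.150e-13 m³.

value=1.150e-13 m^3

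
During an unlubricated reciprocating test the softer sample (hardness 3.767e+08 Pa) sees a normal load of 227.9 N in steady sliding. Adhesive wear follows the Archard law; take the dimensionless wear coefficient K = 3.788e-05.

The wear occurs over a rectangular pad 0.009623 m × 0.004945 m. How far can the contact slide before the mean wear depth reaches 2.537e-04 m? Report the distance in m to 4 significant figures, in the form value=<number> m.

value=526.8 m

Each operation runs at full float precision — the intermediates appear rounded. Rounded once at the end to 4 significant digits.
Convert: Contact area A = 0.009623 m × 0.004945 m = 4.759e-05 m².
As SI base values: W = 227.9 N, H = 3.767e+08 Pa, K = 3.788e-05.
Permissible volume V_lim = h_lim·A = 2.537e-04 · 4.759e-05 = 1.207e-08 m³.
So the life L = V_lim·H/(K·W) = 1.207e-08 · 3.767e+08 / (3.788e-05 · 227.9) = 526.8 m.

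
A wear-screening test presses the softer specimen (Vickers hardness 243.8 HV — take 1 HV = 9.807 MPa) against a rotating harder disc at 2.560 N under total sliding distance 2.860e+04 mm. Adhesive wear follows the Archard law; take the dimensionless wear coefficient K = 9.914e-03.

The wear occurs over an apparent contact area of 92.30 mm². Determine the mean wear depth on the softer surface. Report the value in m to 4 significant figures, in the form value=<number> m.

value=3.289e-06 m

Intermediates appear rounded — the computation carries full precision — rounded once at the end: 4 significant digits.
Convert: The distance L = 2.860e+04 mm = 28.60 m.
Convert: Hardness H = 243.8 HV × 9.807 MPa/HV = 2391 MPa = 2.391e+09 Pa.
Convert: Contact area A = 92.30 mm² = 9.230e-05 m².
Expressed in SI base units: W = 2.560 N, H = 2.391e+09 Pa, K = 9.914e-03.
Archard volume V = K·W·L/H = 9.914e-03 · 2.560 · 28.60 / 2.391e+09 = 3.036e-10 m³.
Depth h = V/A = 3.036e-10 / 9.230e-05 = 3.289e-06 m.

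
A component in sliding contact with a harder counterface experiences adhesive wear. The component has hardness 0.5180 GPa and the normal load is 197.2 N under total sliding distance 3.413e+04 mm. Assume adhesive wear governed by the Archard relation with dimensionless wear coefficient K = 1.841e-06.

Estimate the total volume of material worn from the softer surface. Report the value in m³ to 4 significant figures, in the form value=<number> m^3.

Intermediate values appear rounded — the computation holds exact precision. Rounded once at the end to 4 significant digits.
Total distance L = 3.413e+04 mm = 34.13 m.
Hardness H = 0.5180 GPa = 5.180e+08 Pa.
In SI base units: W = 197.2 N, H = 5.180e+08 Pa, K = 1.841e-06.
Apply Archard: V = K·W·L/H = 1.841e-06 · 197.2 · 34.13 / 5.180e+08 = 2.392e-11 m³.

value=2.392e-11 m^3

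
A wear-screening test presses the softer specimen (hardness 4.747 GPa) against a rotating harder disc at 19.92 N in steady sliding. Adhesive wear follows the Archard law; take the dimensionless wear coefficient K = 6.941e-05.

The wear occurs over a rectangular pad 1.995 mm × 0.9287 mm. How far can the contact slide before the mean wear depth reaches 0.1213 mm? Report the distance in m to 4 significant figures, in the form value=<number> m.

Each operation keeps exact precision; intermediate values appear rounded — one last rounding to 4 significant digits.
Convert: Hardness H = 4.747 GPa = 4.747e+09 Pa.
Convert: Pad sides 1.995 mm × 0.9287 mm = 1.995e-03 m × 9.287e-04 m. Contact area A = 1.995e-03 m × 9.287e-04 m = 1.853e-06 m².
Convert: Depth limit h_lim = 0.1213 mm = 1.213e-04 m.
Restated in SI base units: W = 19.92 N, H = 4.747e+09 Pa, K = 6.941e-05.
Wearable volume V_lim = h_lim·A = 1.213e-04 · 1.853e-06 = 2.247e-10 m³.
Sliding life L = V_lim·H/(K·W) = 2.247e-10 · 4.747e+09 / (6.941e-05 · 19.92) = 771.6 m.

value=771.6 m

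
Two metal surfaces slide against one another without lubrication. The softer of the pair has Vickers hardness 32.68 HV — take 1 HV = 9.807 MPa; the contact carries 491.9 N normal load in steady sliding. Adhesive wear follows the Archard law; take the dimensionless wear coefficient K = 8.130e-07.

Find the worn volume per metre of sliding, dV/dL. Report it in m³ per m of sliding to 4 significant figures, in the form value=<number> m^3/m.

value=1.248e-12 m^3/m

The algebra runs at full precision, and the intermediates are printed rounded. Rounded just once to four significant digits.
Hardness H = 32.68 HV × 9.807 MPa/HV = 320.5 MPa = 3.205e+08 Pa.
Expressed in SI base units: W = 491.9 N, H = 3.205e+08 Pa, K = 8.130e-07.
Wear rate dV/dL = K·W/H, per unit distance: 8.130e-07 · 491.9 / 3.205e+08 = 1.248e-12 m³/m.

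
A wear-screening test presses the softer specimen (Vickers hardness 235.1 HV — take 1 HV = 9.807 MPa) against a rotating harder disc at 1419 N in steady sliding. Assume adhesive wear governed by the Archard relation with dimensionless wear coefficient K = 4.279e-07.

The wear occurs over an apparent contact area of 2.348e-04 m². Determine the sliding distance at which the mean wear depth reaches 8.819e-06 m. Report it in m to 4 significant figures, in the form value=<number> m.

Intermediate values are shown rounded — all arithmetic runs at exact precision. Rounded once at the end: 4 significant digits.
Hardness H = 235.1 HV × 9.807 MPa/HV = 2306 MPa = 2.306e+09 Pa.
SI base units throughout: W = 1419 N, H = 2.306e+09 Pa, K = 4.279e-07.
At the depth limit, V_lim = h_lim·A = 8.819e-06 · 2.348e-04 = 2.071e-09 m³.
Life L = V_lim·H/(K·W) = 2.071e-09 · 2.306e+09 / (4.279e-07 · 1419) = 7863 m.

value=7863 m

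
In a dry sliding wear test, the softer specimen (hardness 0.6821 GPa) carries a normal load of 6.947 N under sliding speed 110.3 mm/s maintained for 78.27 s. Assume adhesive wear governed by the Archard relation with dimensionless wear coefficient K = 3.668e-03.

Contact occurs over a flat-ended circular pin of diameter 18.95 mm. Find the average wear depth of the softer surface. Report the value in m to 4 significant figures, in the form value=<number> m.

value=1.144e-06 m

Intermediates are shown rounded. The algebra maintains full precision; rounded once at the end: four significant digits.
Sliding speed v = 110.3 mm/s = 0.1103 m/s. Path length L = v·t = 0.1103 m/s × 78.27 s = 8.633 m.
Hardness H = 0.6821 GPa = 6.821e+08 Pa.
Pin diameter d = 18.95 mm = 0.01895 m. Contact area A = π·d²/4 = π·(0.01895 m)²/4 = 2.820e-04 m².
Restated in SI base units: W = 6.947 N, H = 6.821e+08 Pa, K = 3.668e-03.
The Archard volume V = K·W·L/H = 3.668e-03 · 6.947 · 8.633 / 6.821e+08 = 3.225e-10 m³.
Depth of wear h = V/A = 3.225e-10 / 2.820e-04 = 1.144e-06 m.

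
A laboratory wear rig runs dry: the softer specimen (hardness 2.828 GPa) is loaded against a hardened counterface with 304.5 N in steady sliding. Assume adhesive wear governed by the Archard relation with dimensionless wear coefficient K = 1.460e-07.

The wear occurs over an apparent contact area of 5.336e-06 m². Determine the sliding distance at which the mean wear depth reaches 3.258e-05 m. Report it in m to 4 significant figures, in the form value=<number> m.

All arithmetic runs at full float precision, and shown intermediates are rounded. Rounded just once to four significant figures.
Hardness H = 2.828 GPa = 2.828e+09 Pa.
SI base units throughout: W = 304.5 N, H = 2.828e+09 Pa, K = 1.460e-07.
At the depth limit, V_lim = h_lim·A = 3.258e-05 · 5.336e-06 = 1.738e-10 m³.
So the life L = V_lim·H/(K·W) = 1.738e-10 · 2.828e+09 / (1.460e-07 · 304.5) = 1.106e+04 m.

value=1.106e+04 m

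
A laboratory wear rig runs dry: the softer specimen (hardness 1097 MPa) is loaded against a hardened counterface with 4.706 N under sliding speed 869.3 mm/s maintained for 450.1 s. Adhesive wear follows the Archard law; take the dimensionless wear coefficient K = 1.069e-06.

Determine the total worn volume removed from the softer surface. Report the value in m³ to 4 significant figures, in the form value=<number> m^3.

value=1.794e-12 m^3

The intermediates appear rounded; the algebra maintains exact precision; rounded once at the end, at 4 significant figures.
Sliding speed v = 869.3 mm/s = 0.8693 m/s. Distance L = v·t = 0.8693 m/s × 450.1 s = 391.3 m.
Hardness H = 1097 MPa = 1.097e+09 Pa.
Restated in SI base units: W = 4.706 N, H = 1.097e+09 Pa, K = 1.069e-06.
Archard volume V = K·W·L/H = 1.069e-06 · 4.706 · 391.3 / 1.097e+09 = 1.794e-12 m³.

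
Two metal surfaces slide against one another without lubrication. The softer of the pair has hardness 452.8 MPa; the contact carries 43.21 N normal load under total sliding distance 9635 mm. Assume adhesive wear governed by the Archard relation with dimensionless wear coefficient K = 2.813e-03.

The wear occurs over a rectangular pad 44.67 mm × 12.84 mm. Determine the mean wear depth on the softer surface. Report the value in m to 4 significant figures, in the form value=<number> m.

value=4.509e-06 m

Each operation runs at full precision. Intermediates are displayed rounded, and rounded once at the end, at four significant figures.
Convert: Distance L = 9635 mm = 9.635 m.
Convert: Hardness H = 452.8 MPa = 4.528e+08 Pa.
Convert: Pad sides 44.67 mm × 12.84 mm = 0.04467 m × 0.01284 m. Contact area A = 0.04467 m × 0.01284 m = 5.736e-04 m².
SI base units throughout: W = 43.21 N, H = 4.528e+08 Pa, K = 2.813e-03.
The Archard volume V = K·W·L/H = 2.813e-03 · 43.21 · 9.635 / 4.528e+08 = 2.586e-09 m³.
Mean wear depth h = V/A = 2.586e-09 / 5.736e-04 = 4.509e-06 m.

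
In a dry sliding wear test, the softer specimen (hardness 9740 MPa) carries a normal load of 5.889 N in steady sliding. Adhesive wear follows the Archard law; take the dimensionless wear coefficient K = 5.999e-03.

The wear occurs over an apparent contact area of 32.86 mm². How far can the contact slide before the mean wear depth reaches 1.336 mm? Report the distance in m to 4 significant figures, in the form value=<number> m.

Intermediate values are displayed rounded — the computation runs at full float precision. Rounded once at the end to 4 significant figures.
Hardness H = 9740 MPa = 9.740e+09 Pa.
Contact area A = 32.86 mm² = 3.286e-05 m².
Depth limit h_lim = 1.336 mm = 0.001336 m.
Restated in SI base units: W = 5.889 N, H = 9.740e+09 Pa, K = 5.999e-03.
Wearable volume V_lim = h_lim·A = 0.001336 · 3.286e-05 = 4.390e-08 m³.
So the life L = V_lim·H/(K·W) = 4.390e-08 · 9.740e+09 / (5.999e-03 · 5.889) = 1.210e+04 m.

value=1.210e+04 m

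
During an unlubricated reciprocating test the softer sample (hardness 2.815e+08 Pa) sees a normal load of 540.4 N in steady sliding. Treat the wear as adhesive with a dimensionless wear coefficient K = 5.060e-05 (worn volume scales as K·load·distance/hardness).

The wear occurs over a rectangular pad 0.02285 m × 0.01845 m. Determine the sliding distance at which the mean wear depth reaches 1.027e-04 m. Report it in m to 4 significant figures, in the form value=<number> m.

value=445.7 m

Printed values are rounded. The algebra runs at full precision, and rounded once at the end to 4 significant figures.
Convert: Contact area A = 0.02285 m × 0.01845 m = 4.216e-04 m².
SI base units throughout: W = 540.4 N, H = 2.815e+08 Pa, K = 5.060e-05.
Permissible volume V_lim = h_lim·A = 1.027e-04 · 4.216e-04 = 4.330e-08 m³.
Life L = V_lim·H/(K·W) = 4.330e-08 · 2.815e+08 / (5.060e-05 · 540.4) = 445.7 m.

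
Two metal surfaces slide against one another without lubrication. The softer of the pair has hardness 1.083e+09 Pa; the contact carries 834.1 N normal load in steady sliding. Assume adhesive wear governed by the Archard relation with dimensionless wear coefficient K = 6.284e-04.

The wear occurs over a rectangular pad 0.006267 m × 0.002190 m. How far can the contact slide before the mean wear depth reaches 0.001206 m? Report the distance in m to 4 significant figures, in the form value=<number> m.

value=34.20 m

Intermediates are displayed rounded; the algebra holds full float precision — a single final rounding: 4 significant figures.
Convert: Contact area A = 0.006267 m × 0.002190 m = 1.372e-05 m².
Collected in SI base units: W = 834.1 N, H = 1.083e+09 Pa, K = 6.284e-04.
Wearable volume V_lim = h_lim·A = 0.001206 · 1.372e-05 = 1.655e-08 m³.
Inverting, life L = V_lim·H/(K·W) = 1.655e-08 · 1.083e+09 / (6.284e-04 · 834.1) = 34.20 m.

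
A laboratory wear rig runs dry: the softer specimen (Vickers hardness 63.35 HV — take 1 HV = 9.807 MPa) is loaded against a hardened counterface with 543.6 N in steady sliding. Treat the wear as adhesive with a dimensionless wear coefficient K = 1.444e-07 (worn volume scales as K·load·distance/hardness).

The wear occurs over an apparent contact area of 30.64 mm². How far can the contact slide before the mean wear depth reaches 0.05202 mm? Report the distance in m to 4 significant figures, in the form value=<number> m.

value=1.262e+04 m

Every step carries exact precision, and intermediate values are shown rounded, and a single final rounding: four significant figures.
Hardness H = 63.35 HV × 9.807 MPa/HV = 621.3 MPa = 6.213e+08 Pa.
Contact area A = 30.64 mm² = 3.064e-05 m².
Depth limit h_lim = 0.05202 mm = 5.202e-05 m.
Working in SI base units: W = 543.6 N, H = 6.213e+08 Pa, K = 1.444e-07.
Wearable volume V_lim = h_lim·A = 5.202e-05 · 3.064e-05 = 1.594e-09 m³.
Thus life L = V_lim·H/(K·W) = 1.594e-09 · 6.213e+08 / (1.444e-07 · 543.6) = 1.262e+04 m.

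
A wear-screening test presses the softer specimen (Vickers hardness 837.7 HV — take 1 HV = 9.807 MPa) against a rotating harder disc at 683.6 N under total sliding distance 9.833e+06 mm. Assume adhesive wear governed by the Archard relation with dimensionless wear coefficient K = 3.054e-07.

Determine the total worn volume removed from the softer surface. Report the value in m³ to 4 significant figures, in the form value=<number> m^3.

Printed values are rounded — the algebra runs at full float precision, and a single final rounding, at four significant digits.
Sliding distance L = 9.833e+06 mm = 9833 m.
Hardness H = 837.7 HV × 9.807 MPa/HV = 8215 MPa = 8.215e+09 Pa.
In SI base units, W = 683.6 N, H = 8.215e+09 Pa, K = 3.054e-07.
By Archard's law, V = K·W·L/H = 3.054e-07 · 683.6 · 9833 / 8.215e+09 = 2.499e-10 m³.

value=2.499e-10 m^3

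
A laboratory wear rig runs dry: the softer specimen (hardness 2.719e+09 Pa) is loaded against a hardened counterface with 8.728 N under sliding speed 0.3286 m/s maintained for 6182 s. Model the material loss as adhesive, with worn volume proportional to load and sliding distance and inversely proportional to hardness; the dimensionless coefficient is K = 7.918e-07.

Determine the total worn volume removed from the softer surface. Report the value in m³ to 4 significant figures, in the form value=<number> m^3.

The algebra keeps full precision; intermediate values are printed rounded. Rounded just once to four significant digits.
Path length L = v·t = 0.3286 m/s × 6182 s = 2031 m.
SI base units throughout: W = 8.728 N, H = 2.719e+09 Pa, K = 7.918e-07.
The Archard volume V = K·W·L/H = 7.918e-07 · 8.728 · 2031 / 2.719e+09 = 5.163e-12 m³.

value=5.163e-12 m^3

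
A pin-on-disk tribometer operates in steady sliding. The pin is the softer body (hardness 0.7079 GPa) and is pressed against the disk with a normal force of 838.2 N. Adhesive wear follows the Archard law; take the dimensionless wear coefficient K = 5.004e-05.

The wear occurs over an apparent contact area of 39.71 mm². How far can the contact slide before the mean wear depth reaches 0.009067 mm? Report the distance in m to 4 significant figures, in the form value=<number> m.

value=6.077 m

Quoted intermediates are rounded — every step runs at full float precision, and rounded just once to 4 significant digits.
Convert: Hardness H = 0.7079 GPa = 7.079e+08 Pa.
Convert: Contact area A = 39.71 mm² = 3.971e-05 m².
Convert: Depth limit h_lim = 0.009067 mm = 9.067e-06 m.
Working in SI base units: W = 838.2 N, H = 7.079e+08 Pa, K = 5.004e-05.
Limit volume V_lim = h_lim·A = 9.067e-06 · 3.971e-05 = 3.601e-10 m³.
Thus life L = V_lim·H/(K·W) = 3.601e-10 · 7.079e+08 / (5.004e-05 · 838.2) = 6.077 m.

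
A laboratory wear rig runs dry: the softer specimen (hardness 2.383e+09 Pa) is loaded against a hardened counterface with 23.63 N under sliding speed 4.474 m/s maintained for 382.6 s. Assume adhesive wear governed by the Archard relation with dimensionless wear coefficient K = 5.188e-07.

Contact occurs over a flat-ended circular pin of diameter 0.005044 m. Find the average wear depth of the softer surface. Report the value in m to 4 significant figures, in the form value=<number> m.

Intermediates are printed rounded; all working math carries exact precision — one final rounding, at 4 significant digits.
Total distance L = v·t = 4.474 m/s × 382.6 s = 1712 m.
Contact area A = π·d²/4 = π·(0.005044 m)²/4 = 1.998e-05 m².
In SI base units, W = 23.63 N, H = 2.383e+09 Pa, K = 5.188e-07.
Archard volume V = K·W·L/H = 5.188e-07 · 23.63 · 1712 / 2.383e+09 = 8.806e-12 m³.
Depth h = V/A = 8.806e-12 / 1.998e-05 = 4.407e-07 m.

value=4.407e-07 m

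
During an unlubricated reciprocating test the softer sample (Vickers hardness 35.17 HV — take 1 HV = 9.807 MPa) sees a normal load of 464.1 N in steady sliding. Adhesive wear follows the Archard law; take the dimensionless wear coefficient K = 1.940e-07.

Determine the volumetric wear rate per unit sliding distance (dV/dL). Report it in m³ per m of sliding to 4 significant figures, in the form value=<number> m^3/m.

The computation runs at exact precision. The intermediates are shown rounded. Rounded once at the end, at four significant digits.
Hardness H = 35.17 HV × 9.807 MPa/HV = 344.9 MPa = 3.449e+08 Pa.
SI base units throughout: W = 464.1 N, H = 3.449e+08 Pa, K = 1.940e-07.
The wear rate dV/dL = K·W/H (no L dependence): 1.940e-07 · 464.1 / 3.449e+08 = 2.610e-13 m³/m.

value=2.610e-13 m^3/m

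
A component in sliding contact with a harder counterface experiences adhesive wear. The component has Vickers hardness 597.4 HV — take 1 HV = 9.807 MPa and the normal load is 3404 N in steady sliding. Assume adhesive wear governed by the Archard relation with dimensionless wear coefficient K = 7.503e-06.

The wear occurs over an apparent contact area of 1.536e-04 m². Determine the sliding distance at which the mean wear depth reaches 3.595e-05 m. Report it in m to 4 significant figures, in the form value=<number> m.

All working math maintains full float precision, and the intermediates are shown rounded, and one final rounding, at four significant digits.
Convert: Hardness H = 597.4 HV × 9.807 MPa/HV = 5859 MPa = 5.859e+09 Pa.
As SI base values: W = 3404 N, H = 5.859e+09 Pa, K = 7.503e-06.
Volume at the limit: V_lim = h_lim·A = 3.595e-05 · 1.536e-04 = 5.522e-09 m³.
Life L = V_lim·H/(K·W) = 5.522e-09 · 5.859e+09 / (7.503e-06 · 3404) = 1267 m.

value=1267 m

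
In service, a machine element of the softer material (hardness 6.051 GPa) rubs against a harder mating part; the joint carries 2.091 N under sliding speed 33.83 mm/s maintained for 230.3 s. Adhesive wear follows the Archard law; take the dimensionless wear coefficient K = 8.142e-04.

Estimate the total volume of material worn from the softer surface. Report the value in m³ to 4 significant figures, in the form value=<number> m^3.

value=2.192e-12 m^3

The algebra maintains full precision — shown intermediates are rounded; one final rounding, at 4 significant figures.
Sliding speed v = 33.83 mm/s = 0.03383 m/s. Distance covered L = v·t = 0.03383 m/s × 230.3 s = 7.791 m.
Hardness H = 6.051 GPa = 6.051e+09 Pa.
SI base units throughout: W = 2.091 N, H = 6.051e+09 Pa, K = 8.142e-04.
Wear volume V = K·W·L/H = 8.142e-04 · 2.091 · 7.791 / 6.051e+09 = 2.192e-12 m³.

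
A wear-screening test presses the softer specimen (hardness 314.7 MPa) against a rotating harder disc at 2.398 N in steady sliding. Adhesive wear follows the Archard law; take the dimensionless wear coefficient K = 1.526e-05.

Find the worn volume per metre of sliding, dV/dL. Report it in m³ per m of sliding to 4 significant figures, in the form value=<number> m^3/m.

value=1.163e-13 m^3/m

Intermediate values appear rounded — the computation holds exact precision, and one last rounding, at 4 significant figures.
Convert: Hardness H = 314.7 MPa = 3.147e+08 Pa.
SI base units throughout: W = 2.398 N, H = 3.147e+08 Pa, K = 1.526e-05.
Volumetric rate dV/dL = K·W/H, so: 1.526e-05 · 2.398 / 3.147e+08 = 1.163e-13 m³/m.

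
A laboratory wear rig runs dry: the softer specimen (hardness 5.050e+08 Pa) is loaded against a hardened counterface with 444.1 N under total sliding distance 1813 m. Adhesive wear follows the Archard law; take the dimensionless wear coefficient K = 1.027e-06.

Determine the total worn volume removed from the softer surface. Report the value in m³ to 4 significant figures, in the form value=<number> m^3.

Displayed values are rounded, and each operation carries full precision, and a lone final rounding to four significant figures.
Restated in SI base units: W = 444.1 N, H = 5.050e+08 Pa, K = 1.027e-06.
The Archard volume V = K·W·L/H = 1.027e-06 · 444.1 · 1813 / 5.050e+08 = 1.637e-09 m³.

value=1.637e-09 m^3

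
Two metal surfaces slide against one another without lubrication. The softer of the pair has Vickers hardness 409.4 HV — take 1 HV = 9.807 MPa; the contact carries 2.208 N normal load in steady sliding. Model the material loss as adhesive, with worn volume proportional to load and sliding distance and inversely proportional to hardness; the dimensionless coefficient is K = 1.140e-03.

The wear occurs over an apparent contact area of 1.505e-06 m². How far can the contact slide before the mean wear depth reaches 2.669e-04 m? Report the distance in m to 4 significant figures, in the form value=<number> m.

All working math carries full float precision — displayed values are rounded. Rounded just once: four significant digits.
Hardness H = 409.4 HV × 9.807 MPa/HV = 4015 MPa = 4.015e+09 Pa.
As SI base values: W = 2.208 N, H = 4.015e+09 Pa, K = 1.140e-03.
Allowed volume V_lim = h_lim·A = 2.669e-04 · 1.505e-06 = 4.017e-10 m³.
Inverting, life L = V_lim·H/(K·W) = 4.017e-10 · 4.015e+09 / (1.140e-03 · 2.208) = 640.7 m.

value=640.7 m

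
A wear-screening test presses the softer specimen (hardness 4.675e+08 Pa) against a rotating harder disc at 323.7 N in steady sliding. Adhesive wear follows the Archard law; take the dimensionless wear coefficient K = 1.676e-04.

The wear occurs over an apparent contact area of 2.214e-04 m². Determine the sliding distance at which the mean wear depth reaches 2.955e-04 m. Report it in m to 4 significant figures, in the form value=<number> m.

The intermediates appear rounded — the computation holds full float precision. Rounded once at the end, at 4 significant figures.
Working in SI base units: W = 323.7 N, H = 4.675e+08 Pa, K = 1.676e-04.
Permissible volume V_lim = h_lim·A = 2.955e-04 · 2.214e-04 = 6.542e-08 m³.
Sliding life L = V_lim·H/(K·W) = 6.542e-08 · 4.675e+08 / (1.676e-04 · 323.7) = 563.8 m.

value=563.8 m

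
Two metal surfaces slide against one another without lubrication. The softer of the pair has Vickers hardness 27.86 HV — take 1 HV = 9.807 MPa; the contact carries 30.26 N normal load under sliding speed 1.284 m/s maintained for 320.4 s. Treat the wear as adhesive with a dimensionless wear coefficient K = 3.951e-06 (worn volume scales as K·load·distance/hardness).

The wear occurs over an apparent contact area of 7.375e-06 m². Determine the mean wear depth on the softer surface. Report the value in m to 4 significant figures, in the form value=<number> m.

value=2.441e-05 m

Intermediates appear rounded — each operation maintains exact precision, and a single final rounding: four significant digits.
The distance L = v·t = 1.284 m/s × 320.4 s = 411.4 m.
Hardness H = 27.86 HV × 9.807 MPa/HV = 273.2 MPa = 2.732e+08 Pa.
In SI base units: W = 30.26 N, H = 2.732e+08 Pa, K = 3.951e-06.
Archard volume V = K·W·L/H = 3.951e-06 · 30.26 · 411.4 / 2.732e+08 = 1.800e-10 m³.
Depth h = V/A = 1.800e-10 / 7.375e-06 = 2.441e-05 m.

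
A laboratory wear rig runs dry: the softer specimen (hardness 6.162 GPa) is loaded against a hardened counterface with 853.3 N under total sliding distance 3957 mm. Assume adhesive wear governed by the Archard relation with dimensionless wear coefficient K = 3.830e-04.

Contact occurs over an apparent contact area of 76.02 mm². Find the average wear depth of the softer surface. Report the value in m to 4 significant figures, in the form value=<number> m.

value=2.761e-06 m

Quoted intermediates are rounded; the computation keeps full float precision — rounded just once: 4 significant figures.
Distance L = 3957 mm = 3.957 m.
Hardness H = 6.162 GPa = 6.162e+09 Pa.
Contact area A = 76.02 mm² = 7.602e-05 m².
Expressed in SI base units: W = 853.3 N, H = 6.162e+09 Pa, K = 3.830e-04.
Worn volume V = K·W·L/H = 3.830e-04 · 853.3 · 3.957 / 6.162e+09 = 2.099e-10 m³.
Depth h = V/A = 2.099e-10 / 7.602e-05 = 2.761e-06 m.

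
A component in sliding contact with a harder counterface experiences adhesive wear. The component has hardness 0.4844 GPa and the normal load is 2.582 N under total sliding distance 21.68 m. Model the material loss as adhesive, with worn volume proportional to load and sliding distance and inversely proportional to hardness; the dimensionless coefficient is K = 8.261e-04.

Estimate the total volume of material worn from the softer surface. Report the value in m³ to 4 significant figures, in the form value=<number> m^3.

The computation keeps full precision, and displayed values are rounded. Rounded just once: 4 significant figures.
Hardness H = 0.4844 GPa = 4.844e+08 Pa.
Expressed in SI base units: W = 2.582 N, H = 4.844e+08 Pa, K = 8.261e-04.
By Archard's law, V = K·W·L/H = 8.261e-04 · 2.582 · 21.68 / 4.844e+08 = 9.546e-11 m³.

value=9.546e-11 m^3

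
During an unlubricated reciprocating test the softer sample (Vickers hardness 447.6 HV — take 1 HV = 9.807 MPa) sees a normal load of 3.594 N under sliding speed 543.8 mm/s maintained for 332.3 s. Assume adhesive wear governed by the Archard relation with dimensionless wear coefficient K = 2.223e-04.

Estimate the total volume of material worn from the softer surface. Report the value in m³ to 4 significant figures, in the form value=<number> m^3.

The computation maintains full precision — intermediates are displayed rounded, and a single final rounding, at four significant figures.
Sliding speed v = 543.8 mm/s = 0.5438 m/s. Total distance L = v·t = 0.5438 m/s × 332.3 s = 180.7 m.
Hardness H = 447.6 HV × 9.807 MPa/HV = 4390 MPa = 4.390e+09 Pa.
Expressed in SI base units: W = 3.594 N, H = 4.390e+09 Pa, K = 2.223e-04.
Volume removed: V = K·W·L/H = 2.223e-04 · 3.594 · 180.7 / 4.390e+09 = 3.289e-11 m³.

value=3.289e-11 m^3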